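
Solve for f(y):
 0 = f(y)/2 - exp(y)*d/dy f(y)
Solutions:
 f(y) = C1*exp(-exp(-y)/2)


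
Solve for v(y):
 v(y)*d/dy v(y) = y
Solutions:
 v(y) = -sqrt(C1 + y^2)
 v(y) = sqrt(C1 + y^2)


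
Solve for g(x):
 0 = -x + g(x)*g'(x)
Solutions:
 g(x) = -sqrt(C1 + x^2)
 g(x) = sqrt(C1 + x^2)


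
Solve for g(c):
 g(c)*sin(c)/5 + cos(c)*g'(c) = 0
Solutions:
 g(c) = C1*cos(c)^(1/5)


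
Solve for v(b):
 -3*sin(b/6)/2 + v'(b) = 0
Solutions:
 v(b) = C1 - 9*cos(b/6)


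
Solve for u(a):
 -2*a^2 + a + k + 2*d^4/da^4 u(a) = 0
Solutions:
 u(a) = C1 + C2*a + C3*a^2 + C4*a^3 + a^6/360 - a^5/240 - a^4*k/48


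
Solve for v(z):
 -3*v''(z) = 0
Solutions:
 v(z) = C1 + C2*z


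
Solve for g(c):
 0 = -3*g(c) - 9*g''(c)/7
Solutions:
 g(c) = C1*sin(sqrt(21)*c/3) + C2*cos(sqrt(21)*c/3)


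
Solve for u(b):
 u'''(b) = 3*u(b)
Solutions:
 u(b) = C3*exp(3^(1/3)*b) + (C1*sin(3^(5/6)*b/2) + C2*cos(3^(5/6)*b/2))*exp(-3^(1/3)*b/2)


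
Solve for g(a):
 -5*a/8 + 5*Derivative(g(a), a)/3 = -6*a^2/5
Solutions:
 g(a) = C1 - 6*a^3/25 + 3*a^2/16


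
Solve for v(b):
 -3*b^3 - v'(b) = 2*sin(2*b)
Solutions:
 v(b) = C1 - 3*b^4/4 + cos(2*b)


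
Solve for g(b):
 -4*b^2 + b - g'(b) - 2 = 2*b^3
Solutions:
 g(b) = C1 - b^4/2 - 4*b^3/3 + b^2/2 - 2*b


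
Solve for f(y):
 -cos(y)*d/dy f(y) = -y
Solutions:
 f(y) = C1 + Integral(y/cos(y), y)


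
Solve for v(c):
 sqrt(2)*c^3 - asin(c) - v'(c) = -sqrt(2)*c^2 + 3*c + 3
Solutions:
 v(c) = C1 + sqrt(2)*c^4/4 + sqrt(2)*c^3/3 - 3*c^2/2 - c*asin(c) - 3*c - sqrt(1 - c^2)


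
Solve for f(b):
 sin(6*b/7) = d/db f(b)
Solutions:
 f(b) = C1 - 7*cos(6*b/7)/6


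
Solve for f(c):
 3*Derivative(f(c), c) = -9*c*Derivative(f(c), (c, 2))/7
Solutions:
 f(c) = C1 + C2/c^(4/3)


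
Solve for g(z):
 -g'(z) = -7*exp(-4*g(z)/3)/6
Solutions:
 g(z) = 3*log(-I*(C1 + 14*z/9)^(1/4))
 g(z) = 3*log(I*(C1 + 14*z/9)^(1/4))
 g(z) = 3*log(-(C1 + 14*z/9)^(1/4))
 g(z) = 3*log(C1 + 14*z/9)/4


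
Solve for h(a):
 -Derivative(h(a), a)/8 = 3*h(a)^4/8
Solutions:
 h(a) = (-3^(2/3) - 3*3^(1/6)*I)*(1/(C1 + 3*a))^(1/3)/6
 h(a) = (-3^(2/3) + 3*3^(1/6)*I)*(1/(C1 + 3*a))^(1/3)/6
 h(a) = (1/(C1 + 9*a))^(1/3)


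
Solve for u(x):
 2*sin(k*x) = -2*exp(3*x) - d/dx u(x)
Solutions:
 u(x) = C1 - 2*exp(3*x)/3 + 2*cos(k*x)/k


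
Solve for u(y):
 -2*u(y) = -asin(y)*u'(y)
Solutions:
 u(y) = C1*exp(2*Integral(1/asin(y), y))


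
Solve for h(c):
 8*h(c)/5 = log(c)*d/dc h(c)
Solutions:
 h(c) = C1*exp(8*li(c)/5)


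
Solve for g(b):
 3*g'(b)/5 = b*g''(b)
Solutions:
 g(b) = C1 + C2*b^(8/5)


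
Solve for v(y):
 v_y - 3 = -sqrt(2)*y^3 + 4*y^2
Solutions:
 v(y) = C1 - sqrt(2)*y^4/4 + 4*y^3/3 + 3*y


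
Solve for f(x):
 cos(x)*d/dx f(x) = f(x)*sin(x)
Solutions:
 f(x) = C1/cos(x)


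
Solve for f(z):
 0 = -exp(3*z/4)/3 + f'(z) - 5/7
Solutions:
 f(z) = C1 + 5*z/7 + 4*exp(3*z/4)/9


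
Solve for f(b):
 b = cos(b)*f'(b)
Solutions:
 f(b) = C1 + Integral(b/cos(b), b)


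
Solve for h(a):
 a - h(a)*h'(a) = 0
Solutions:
 h(a) = -sqrt(C1 + a^2)
 h(a) = sqrt(C1 + a^2)


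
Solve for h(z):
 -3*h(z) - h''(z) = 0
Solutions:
 h(z) = C1*sin(sqrt(3)*z) + C2*cos(sqrt(3)*z)


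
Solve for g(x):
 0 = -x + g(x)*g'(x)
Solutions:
 g(x) = -sqrt(C1 + x^2)
 g(x) = sqrt(C1 + x^2)


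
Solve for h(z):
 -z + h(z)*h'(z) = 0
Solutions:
 h(z) = -sqrt(C1 + z^2)
 h(z) = sqrt(C1 + z^2)


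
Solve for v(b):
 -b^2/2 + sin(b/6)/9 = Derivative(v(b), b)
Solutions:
 v(b) = C1 - b^3/6 - 2*cos(b/6)/3


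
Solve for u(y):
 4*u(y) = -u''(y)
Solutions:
 u(y) = C1*sin(2*y) + C2*cos(2*y)


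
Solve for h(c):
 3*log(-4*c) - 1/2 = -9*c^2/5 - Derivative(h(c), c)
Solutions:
 h(c) = C1 - 3*c^3/5 - 3*c*log(-c) + c*(7/2 - 6*log(2))


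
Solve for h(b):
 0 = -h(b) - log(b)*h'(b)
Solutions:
 h(b) = C1*exp(-li(b))


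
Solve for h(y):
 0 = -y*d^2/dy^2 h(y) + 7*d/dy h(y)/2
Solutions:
 h(y) = C1 + C2*y^(9/2)


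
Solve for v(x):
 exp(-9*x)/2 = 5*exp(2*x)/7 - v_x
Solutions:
 v(x) = C1 + 5*exp(2*x)/14 + exp(-9*x)/18


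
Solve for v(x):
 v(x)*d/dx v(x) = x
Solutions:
 v(x) = -sqrt(C1 + x^2)
 v(x) = sqrt(C1 + x^2)


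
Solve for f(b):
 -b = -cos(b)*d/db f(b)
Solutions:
 f(b) = C1 + Integral(b/cos(b), b)


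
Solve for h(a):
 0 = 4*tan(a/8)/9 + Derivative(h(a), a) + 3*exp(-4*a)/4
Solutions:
 h(a) = C1 - 16*log(tan(a/8)^2 + 1)/9 + 3*exp(-4*a)/16


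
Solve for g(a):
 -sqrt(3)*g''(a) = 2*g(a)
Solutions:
 g(a) = C1*sin(sqrt(2)*3^(3/4)*a/3) + C2*cos(sqrt(2)*3^(3/4)*a/3)


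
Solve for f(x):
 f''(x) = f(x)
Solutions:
 f(x) = C1*exp(-x) + C2*exp(x)


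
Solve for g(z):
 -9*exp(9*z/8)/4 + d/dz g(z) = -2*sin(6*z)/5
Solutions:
 g(z) = C1 + 2*exp(9*z/8) + cos(6*z)/15


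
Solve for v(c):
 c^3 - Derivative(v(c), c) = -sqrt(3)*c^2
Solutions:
 v(c) = C1 + c^4/4 + sqrt(3)*c^3/3


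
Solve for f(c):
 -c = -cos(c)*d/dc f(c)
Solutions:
 f(c) = C1 + Integral(c/cos(c), c)


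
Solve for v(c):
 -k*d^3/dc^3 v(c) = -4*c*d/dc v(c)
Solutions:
 v(c) = C1 + Integral(C2*airyai(2^(2/3)*c*(1/k)^(1/3)) + C3*airybi(2^(2/3)*c*(1/k)^(1/3)), c)


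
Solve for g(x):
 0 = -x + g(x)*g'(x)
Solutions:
 g(x) = -sqrt(C1 + x^2)
 g(x) = sqrt(C1 + x^2)


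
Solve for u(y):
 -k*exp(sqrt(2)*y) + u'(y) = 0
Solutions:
 u(y) = C1 + sqrt(2)*k*exp(sqrt(2)*y)/2


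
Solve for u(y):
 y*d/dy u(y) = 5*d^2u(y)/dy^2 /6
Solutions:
 u(y) = C1 + C2*erfi(sqrt(15)*y/5)


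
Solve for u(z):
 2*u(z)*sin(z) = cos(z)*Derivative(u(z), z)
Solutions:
 u(z) = C1/cos(z)^2


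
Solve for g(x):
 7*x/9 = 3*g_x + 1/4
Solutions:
 g(x) = C1 + 7*x^2/54 - x/12


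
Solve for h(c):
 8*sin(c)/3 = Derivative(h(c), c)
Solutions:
 h(c) = C1 - 8*cos(c)/3


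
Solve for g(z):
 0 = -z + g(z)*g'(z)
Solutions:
 g(z) = -sqrt(C1 + z^2)
 g(z) = sqrt(C1 + z^2)


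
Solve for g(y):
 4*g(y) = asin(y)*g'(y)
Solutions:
 g(y) = C1*exp(4*Integral(1/asin(y), y))


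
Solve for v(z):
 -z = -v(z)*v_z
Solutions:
 v(z) = -sqrt(C1 + z^2)
 v(z) = sqrt(C1 + z^2)


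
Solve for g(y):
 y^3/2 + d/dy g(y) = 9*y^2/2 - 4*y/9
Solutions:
 g(y) = C1 - y^4/8 + 3*y^3/2 - 2*y^2/9


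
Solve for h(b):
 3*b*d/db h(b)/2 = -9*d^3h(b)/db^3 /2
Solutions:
 h(b) = C1 + Integral(C2*airyai(-3^(2/3)*b/3) + C3*airybi(-3^(2/3)*b/3), b)


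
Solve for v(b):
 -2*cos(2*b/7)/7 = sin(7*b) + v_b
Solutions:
 v(b) = C1 - sin(2*b/7) + cos(7*b)/7


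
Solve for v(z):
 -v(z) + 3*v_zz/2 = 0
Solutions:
 v(z) = C1*exp(-sqrt(6)*z/3) + C2*exp(sqrt(6)*z/3)


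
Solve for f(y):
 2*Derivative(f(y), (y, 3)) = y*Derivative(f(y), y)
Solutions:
 f(y) = C1 + Integral(C2*airyai(2^(2/3)*y/2) + C3*airybi(2^(2/3)*y/2), y)


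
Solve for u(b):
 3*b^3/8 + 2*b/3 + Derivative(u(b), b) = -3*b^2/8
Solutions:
 u(b) = C1 - 3*b^4/32 - b^3/8 - b^2/3


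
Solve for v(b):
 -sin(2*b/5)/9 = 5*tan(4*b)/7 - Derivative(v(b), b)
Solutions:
 v(b) = C1 - 5*log(cos(4*b))/28 - 5*cos(2*b/5)/18


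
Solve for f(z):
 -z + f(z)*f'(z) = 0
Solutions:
 f(z) = -sqrt(C1 + z^2)
 f(z) = sqrt(C1 + z^2)


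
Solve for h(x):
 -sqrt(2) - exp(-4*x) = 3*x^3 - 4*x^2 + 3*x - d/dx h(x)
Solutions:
 h(x) = C1 + 3*x^4/4 - 4*x^3/3 + 3*x^2/2 + sqrt(2)*x - exp(-4*x)/4


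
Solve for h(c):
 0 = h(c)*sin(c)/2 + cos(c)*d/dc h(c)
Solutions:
 h(c) = C1*sqrt(cos(c))


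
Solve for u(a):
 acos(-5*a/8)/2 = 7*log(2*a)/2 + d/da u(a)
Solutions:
 u(a) = C1 - 7*a*log(a)/2 + a*acos(-5*a/8)/2 - 7*a*log(2)/2 + 7*a/2 + sqrt(64 - 25*a^2)/10


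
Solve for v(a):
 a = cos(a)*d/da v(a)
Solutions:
 v(a) = C1 + Integral(a/cos(a), a)


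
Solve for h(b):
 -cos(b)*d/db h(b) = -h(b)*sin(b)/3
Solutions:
 h(b) = C1/cos(b)^(1/3)


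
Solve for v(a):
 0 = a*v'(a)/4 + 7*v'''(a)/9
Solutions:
 v(a) = C1 + Integral(C2*airyai(-3^(2/3)*98^(1/3)*a/14) + C3*airybi(-3^(2/3)*98^(1/3)*a/14), a)


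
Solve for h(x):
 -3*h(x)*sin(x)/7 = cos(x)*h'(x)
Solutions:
 h(x) = C1*cos(x)^(3/7)


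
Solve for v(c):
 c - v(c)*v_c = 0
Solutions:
 v(c) = -sqrt(C1 + c^2)
 v(c) = sqrt(C1 + c^2)


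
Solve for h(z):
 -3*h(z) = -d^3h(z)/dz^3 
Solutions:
 h(z) = C3*exp(3^(1/3)*z) + (C1*sin(3^(5/6)*z/2) + C2*cos(3^(5/6)*z/2))*exp(-3^(1/3)*z/2)


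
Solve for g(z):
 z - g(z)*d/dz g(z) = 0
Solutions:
 g(z) = -sqrt(C1 + z^2)
 g(z) = sqrt(C1 + z^2)


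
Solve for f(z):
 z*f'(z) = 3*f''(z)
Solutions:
 f(z) = C1 + C2*erfi(sqrt(6)*z/6)


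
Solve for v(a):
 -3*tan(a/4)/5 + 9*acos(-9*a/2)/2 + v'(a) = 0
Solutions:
 v(a) = C1 - 9*a*acos(-9*a/2)/2 - sqrt(4 - 81*a^2)/2 - 12*log(cos(a/4))/5


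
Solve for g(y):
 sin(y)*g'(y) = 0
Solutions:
 g(y) = C1


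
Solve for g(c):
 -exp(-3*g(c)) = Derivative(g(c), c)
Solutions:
 g(c) = log(C1 - 3*c)/3
 g(c) = log((-3^(1/3) - 3^(5/6)*I)*(C1 - c)^(1/3)/2)
 g(c) = log((-3^(1/3) + 3^(5/6)*I)*(C1 - c)^(1/3)/2)


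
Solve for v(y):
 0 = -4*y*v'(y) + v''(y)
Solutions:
 v(y) = C1 + C2*erfi(sqrt(2)*y)


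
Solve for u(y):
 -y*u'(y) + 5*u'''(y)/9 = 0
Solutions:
 u(y) = C1 + Integral(C2*airyai(15^(2/3)*y/5) + C3*airybi(15^(2/3)*y/5), y)


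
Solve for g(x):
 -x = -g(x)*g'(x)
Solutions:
 g(x) = -sqrt(C1 + x^2)
 g(x) = sqrt(C1 + x^2)


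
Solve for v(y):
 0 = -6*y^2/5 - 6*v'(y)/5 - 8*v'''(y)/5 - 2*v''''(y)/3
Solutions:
 v(y) = C1 + C2*exp(y*(-16 + 32*2^(1/3)/(15*sqrt(481) + 353)^(1/3) + 2^(2/3)*(15*sqrt(481) + 353)^(1/3))/20)*sin(2^(1/3)*sqrt(3)*y*(-2^(1/3)*(15*sqrt(481) + 353)^(1/3) + 32/(15*sqrt(481) + 353)^(1/3))/20) + C3*exp(y*(-16 + 32*2^(1/3)/(15*sqrt(481) + 353)^(1/3) + 2^(2/3)*(15*sqrt(481) + 353)^(1/3))/20)*cos(2^(1/3)*sqrt(3)*y*(-2^(1/3)*(15*sqrt(481) + 353)^(1/3) + 32/(15*sqrt(481) + 353)^(1/3))/20) + C4*exp(-y*(32*2^(1/3)/(15*sqrt(481) + 353)^(1/3) + 8 + 2^(2/3)*(15*sqrt(481) + 353)^(1/3))/10) - y^3/3 + 8*y/3


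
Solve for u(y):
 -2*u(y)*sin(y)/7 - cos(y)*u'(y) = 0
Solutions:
 u(y) = C1*cos(y)^(2/7)


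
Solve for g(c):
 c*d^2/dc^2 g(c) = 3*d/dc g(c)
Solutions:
 g(c) = C1 + C2*c^4


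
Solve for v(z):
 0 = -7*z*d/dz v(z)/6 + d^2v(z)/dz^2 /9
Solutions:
 v(z) = C1 + C2*erfi(sqrt(21)*z/2)


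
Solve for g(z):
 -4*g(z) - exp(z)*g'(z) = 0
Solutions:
 g(z) = C1*exp(4*exp(-z))


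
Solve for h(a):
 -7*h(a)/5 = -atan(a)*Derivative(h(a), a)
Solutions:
 h(a) = C1*exp(7*Integral(1/atan(a), a)/5)


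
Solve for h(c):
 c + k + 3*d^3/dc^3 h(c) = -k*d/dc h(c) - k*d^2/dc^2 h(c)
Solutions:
 h(c) = C1 + C2*exp(c*(-k + sqrt(k*(k - 12)))/6) + C3*exp(-c*(k + sqrt(k*(k - 12)))/6) - c^2/(2*k) - c + c/k


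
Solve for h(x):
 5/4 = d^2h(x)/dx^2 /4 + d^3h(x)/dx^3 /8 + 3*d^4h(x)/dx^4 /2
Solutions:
 h(x) = C1 + C2*x + 5*x^2/2 + (C3*sin(sqrt(95)*x/24) + C4*cos(sqrt(95)*x/24))*exp(-x/24)


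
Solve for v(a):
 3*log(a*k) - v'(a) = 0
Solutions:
 v(a) = C1 + 3*a*log(a*k) - 3*a


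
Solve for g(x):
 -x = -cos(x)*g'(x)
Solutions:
 g(x) = C1 + Integral(x/cos(x), x)


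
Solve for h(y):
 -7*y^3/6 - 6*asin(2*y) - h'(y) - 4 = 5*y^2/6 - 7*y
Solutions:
 h(y) = C1 - 7*y^4/24 - 5*y^3/18 + 7*y^2/2 - 6*y*asin(2*y) - 4*y - 3*sqrt(1 - 4*y^2)


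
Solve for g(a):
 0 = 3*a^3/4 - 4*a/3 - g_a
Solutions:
 g(a) = C1 + 3*a^4/16 - 2*a^2/3


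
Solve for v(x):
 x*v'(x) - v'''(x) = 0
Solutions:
 v(x) = C1 + Integral(C2*airyai(x) + C3*airybi(x), x)


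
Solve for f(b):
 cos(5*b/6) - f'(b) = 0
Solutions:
 f(b) = C1 + 6*sin(5*b/6)/5


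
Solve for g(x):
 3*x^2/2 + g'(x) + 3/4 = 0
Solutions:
 g(x) = C1 - x^3/2 - 3*x/4


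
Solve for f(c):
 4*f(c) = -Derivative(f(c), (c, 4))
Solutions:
 f(c) = (C1*sin(c) + C2*cos(c))*exp(-c) + (C3*sin(c) + C4*cos(c))*exp(c)


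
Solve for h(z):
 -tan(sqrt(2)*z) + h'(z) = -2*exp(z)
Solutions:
 h(z) = C1 - 2*exp(z) - sqrt(2)*log(cos(sqrt(2)*z))/2


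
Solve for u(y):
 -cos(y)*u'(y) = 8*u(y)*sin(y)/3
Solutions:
 u(y) = C1*cos(y)^(8/3)


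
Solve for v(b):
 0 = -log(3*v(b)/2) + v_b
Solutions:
 Integral(1/(-log(_y) - log(3) + log(2)), (_y, v(b))) = C1 - b


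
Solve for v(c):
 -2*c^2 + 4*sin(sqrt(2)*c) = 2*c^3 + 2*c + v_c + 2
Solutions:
 v(c) = C1 - c^4/2 - 2*c^3/3 - c^2 - 2*c - 2*sqrt(2)*cos(sqrt(2)*c)


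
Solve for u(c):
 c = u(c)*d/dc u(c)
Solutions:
 u(c) = -sqrt(C1 + c^2)
 u(c) = sqrt(C1 + c^2)


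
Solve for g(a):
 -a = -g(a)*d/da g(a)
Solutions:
 g(a) = -sqrt(C1 + a^2)
 g(a) = sqrt(C1 + a^2)


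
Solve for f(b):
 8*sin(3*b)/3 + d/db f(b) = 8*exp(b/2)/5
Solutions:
 f(b) = C1 + 16*exp(b/2)/5 + 8*cos(3*b)/9


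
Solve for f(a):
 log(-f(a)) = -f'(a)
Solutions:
 -li(-f(a)) = C1 - a


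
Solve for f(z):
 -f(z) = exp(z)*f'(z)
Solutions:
 f(z) = C1*exp(exp(-z))


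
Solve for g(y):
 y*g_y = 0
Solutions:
 g(y) = C1


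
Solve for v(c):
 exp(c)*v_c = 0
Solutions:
 v(c) = C1


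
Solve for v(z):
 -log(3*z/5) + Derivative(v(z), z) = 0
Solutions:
 v(z) = C1 + z*log(z) - z + z*log(3/5)


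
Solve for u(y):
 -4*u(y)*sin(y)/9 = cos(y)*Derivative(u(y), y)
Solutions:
 u(y) = C1*cos(y)^(4/9)


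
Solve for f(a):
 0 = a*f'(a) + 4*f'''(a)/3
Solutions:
 f(a) = C1 + Integral(C2*airyai(-6^(1/3)*a/2) + C3*airybi(-6^(1/3)*a/2), a)


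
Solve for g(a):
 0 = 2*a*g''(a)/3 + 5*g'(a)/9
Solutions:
 g(a) = C1 + C2*a^(1/6)


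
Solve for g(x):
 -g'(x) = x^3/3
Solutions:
 g(x) = C1 - x^4/12


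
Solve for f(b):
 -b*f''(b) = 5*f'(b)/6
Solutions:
 f(b) = C1 + C2*b^(1/6)


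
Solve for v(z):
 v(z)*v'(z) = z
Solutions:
 v(z) = -sqrt(C1 + z^2)
 v(z) = sqrt(C1 + z^2)


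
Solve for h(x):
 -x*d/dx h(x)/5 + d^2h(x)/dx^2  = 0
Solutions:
 h(x) = C1 + C2*erfi(sqrt(10)*x/10)


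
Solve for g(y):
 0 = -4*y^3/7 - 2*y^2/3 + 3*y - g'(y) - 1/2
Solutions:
 g(y) = C1 - y^4/7 - 2*y^3/9 + 3*y^2/2 - y/2


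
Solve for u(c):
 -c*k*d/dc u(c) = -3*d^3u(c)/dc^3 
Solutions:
 u(c) = C1 + Integral(C2*airyai(3^(2/3)*c*k^(1/3)/3) + C3*airybi(3^(2/3)*c*k^(1/3)/3), c)


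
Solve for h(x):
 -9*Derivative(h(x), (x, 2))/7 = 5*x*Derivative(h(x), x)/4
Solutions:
 h(x) = C1 + C2*erf(sqrt(70)*x/12)


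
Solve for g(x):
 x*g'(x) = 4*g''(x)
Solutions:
 g(x) = C1 + C2*erfi(sqrt(2)*x/4)


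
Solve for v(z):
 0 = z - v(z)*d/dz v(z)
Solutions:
 v(z) = -sqrt(C1 + z^2)
 v(z) = sqrt(C1 + z^2)


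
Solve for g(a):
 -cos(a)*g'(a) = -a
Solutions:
 g(a) = C1 + Integral(a/cos(a), a)


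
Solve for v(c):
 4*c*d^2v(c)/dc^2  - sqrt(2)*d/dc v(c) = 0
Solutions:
 v(c) = C1 + C2*c^(sqrt(2)/4 + 1)


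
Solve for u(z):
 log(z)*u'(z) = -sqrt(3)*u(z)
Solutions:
 u(z) = C1*exp(-sqrt(3)*li(z))


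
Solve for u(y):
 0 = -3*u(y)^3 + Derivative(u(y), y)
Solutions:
 u(y) = -sqrt(2)*sqrt(-1/(C1 + 3*y))/2
 u(y) = sqrt(2)*sqrt(-1/(C1 + 3*y))/2


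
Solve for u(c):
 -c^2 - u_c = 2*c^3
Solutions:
 u(c) = C1 - c^4/2 - c^3/3


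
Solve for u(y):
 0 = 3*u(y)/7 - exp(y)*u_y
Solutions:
 u(y) = C1*exp(-3*exp(-y)/7)


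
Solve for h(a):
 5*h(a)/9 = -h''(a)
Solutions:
 h(a) = C1*sin(sqrt(5)*a/3) + C2*cos(sqrt(5)*a/3)


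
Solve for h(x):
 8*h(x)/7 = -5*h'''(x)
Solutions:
 h(x) = C3*exp(-2*35^(2/3)*x/35) + (C1*sin(sqrt(3)*35^(2/3)*x/35) + C2*cos(sqrt(3)*35^(2/3)*x/35))*exp(35^(2/3)*x/35)


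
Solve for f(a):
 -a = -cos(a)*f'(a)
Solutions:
 f(a) = C1 + Integral(a/cos(a), a)


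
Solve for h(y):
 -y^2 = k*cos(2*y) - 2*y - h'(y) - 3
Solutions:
 h(y) = C1 + k*sin(2*y)/2 + y^3/3 - y^2 - 3*y


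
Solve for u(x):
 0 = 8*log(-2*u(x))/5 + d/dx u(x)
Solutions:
 5*Integral(1/(log(-_y) + log(2)), (_y, u(x)))/8 = C1 - x


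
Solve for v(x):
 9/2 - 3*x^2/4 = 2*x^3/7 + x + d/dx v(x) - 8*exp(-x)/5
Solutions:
 v(x) = C1 - x^4/14 - x^3/4 - x^2/2 + 9*x/2 - 8*exp(-x)/5


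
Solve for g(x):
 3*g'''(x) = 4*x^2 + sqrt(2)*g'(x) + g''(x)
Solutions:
 g(x) = C1 + C2*exp(x*(1 - sqrt(1 + 12*sqrt(2)))/6) + C3*exp(x*(1 + sqrt(1 + 12*sqrt(2)))/6) - 2*sqrt(2)*x^3/3 + 2*x^2 - 12*x - 2*sqrt(2)*x


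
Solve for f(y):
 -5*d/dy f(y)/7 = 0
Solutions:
 f(y) = C1


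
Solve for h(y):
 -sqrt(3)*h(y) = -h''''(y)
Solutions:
 h(y) = C1*exp(-3^(1/8)*y) + C2*exp(3^(1/8)*y) + C3*sin(3^(1/8)*y) + C4*cos(3^(1/8)*y)


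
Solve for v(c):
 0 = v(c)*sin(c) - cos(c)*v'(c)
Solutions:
 v(c) = C1/cos(c)


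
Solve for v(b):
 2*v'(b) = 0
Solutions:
 v(b) = C1


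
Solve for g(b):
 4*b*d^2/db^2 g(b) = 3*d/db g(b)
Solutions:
 g(b) = C1 + C2*b^(7/4)


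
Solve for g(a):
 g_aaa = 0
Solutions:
 g(a) = C1 + C2*a + C3*a^2


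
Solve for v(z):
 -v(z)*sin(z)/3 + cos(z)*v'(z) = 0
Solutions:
 v(z) = C1/cos(z)^(1/3)


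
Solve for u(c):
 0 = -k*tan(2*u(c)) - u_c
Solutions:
 u(c) = -asin(C1*exp(-2*c*k))/2 + pi/2
 u(c) = asin(C1*exp(-2*c*k))/2


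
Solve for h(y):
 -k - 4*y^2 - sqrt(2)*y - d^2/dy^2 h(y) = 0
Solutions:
 h(y) = C1 + C2*y - k*y^2/2 - y^4/3 - sqrt(2)*y^3/6


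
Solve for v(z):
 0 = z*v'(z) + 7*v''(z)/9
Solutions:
 v(z) = C1 + C2*erf(3*sqrt(14)*z/14)


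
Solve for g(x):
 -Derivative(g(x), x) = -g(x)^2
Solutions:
 g(x) = -1/(C1 + x)


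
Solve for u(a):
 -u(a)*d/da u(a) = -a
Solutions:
 u(a) = -sqrt(C1 + a^2)
 u(a) = sqrt(C1 + a^2)


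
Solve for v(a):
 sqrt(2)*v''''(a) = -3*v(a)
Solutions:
 v(a) = (C1*sin(2^(3/8)*3^(1/4)*a/2) + C2*cos(2^(3/8)*3^(1/4)*a/2))*exp(-2^(3/8)*3^(1/4)*a/2) + (C3*sin(2^(3/8)*3^(1/4)*a/2) + C4*cos(2^(3/8)*3^(1/4)*a/2))*exp(2^(3/8)*3^(1/4)*a/2)


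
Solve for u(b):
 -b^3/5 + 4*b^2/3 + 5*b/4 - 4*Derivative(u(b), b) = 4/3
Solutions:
 u(b) = C1 - b^4/80 + b^3/9 + 5*b^2/32 - b/3


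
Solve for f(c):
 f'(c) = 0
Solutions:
 f(c) = C1


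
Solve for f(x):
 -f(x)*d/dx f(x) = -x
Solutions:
 f(x) = -sqrt(C1 + x^2)
 f(x) = sqrt(C1 + x^2)


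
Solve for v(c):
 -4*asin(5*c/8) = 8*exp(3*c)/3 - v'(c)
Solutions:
 v(c) = C1 + 4*c*asin(5*c/8) + 4*sqrt(64 - 25*c^2)/5 + 8*exp(3*c)/9


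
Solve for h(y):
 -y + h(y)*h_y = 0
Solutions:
 h(y) = -sqrt(C1 + y^2)
 h(y) = sqrt(C1 + y^2)


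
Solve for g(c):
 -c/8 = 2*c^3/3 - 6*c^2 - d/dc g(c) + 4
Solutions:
 g(c) = C1 + c^4/6 - 2*c^3 + c^2/16 + 4*c


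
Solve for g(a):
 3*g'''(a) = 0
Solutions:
 g(a) = C1 + C2*a + C3*a^2


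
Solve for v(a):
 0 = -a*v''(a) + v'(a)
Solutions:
 v(a) = C1 + C2*a^2


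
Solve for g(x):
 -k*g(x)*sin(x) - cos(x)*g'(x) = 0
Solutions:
 g(x) = C1*exp(k*log(cos(x)))


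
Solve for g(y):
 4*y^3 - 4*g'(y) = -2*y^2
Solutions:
 g(y) = C1 + y^4/4 + y^3/6


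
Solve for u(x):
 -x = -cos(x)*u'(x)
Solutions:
 u(x) = C1 + Integral(x/cos(x), x)


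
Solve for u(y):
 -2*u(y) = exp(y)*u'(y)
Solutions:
 u(y) = C1*exp(2*exp(-y))


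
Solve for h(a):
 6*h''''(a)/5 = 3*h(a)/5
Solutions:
 h(a) = C1*exp(-2^(3/4)*a/2) + C2*exp(2^(3/4)*a/2) + C3*sin(2^(3/4)*a/2) + C4*cos(2^(3/4)*a/2)


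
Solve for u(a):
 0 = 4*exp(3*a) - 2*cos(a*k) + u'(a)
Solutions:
 u(a) = C1 - 4*exp(3*a)/3 + 2*sin(a*k)/k


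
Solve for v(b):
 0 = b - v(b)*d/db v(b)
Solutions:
 v(b) = -sqrt(C1 + b^2)
 v(b) = sqrt(C1 + b^2)


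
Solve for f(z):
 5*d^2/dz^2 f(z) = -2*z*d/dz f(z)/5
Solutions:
 f(z) = C1 + C2*erf(z/5)


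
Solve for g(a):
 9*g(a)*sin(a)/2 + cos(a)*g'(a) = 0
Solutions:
 g(a) = C1*cos(a)^(9/2)


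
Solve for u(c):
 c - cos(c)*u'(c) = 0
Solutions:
 u(c) = C1 + Integral(c/cos(c), c)


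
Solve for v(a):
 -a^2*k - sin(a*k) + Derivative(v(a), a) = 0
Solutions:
 v(a) = C1 + a^3*k/3 - cos(a*k)/k


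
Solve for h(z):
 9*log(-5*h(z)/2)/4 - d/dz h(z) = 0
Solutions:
 -4*Integral(1/(log(-_y) - log(2) + log(5)), (_y, h(z)))/9 = C1 - z


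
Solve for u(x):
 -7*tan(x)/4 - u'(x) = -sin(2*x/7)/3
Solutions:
 u(x) = C1 + 7*log(cos(x))/4 - 7*cos(2*x/7)/6


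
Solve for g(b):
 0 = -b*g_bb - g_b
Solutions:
 g(b) = C1 + C2*log(b)


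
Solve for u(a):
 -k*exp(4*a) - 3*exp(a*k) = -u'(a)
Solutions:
 u(a) = C1 + k*exp(4*a)/4 + 3*exp(a*k)/k


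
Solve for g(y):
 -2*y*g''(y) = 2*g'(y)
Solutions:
 g(y) = C1 + C2*log(y)


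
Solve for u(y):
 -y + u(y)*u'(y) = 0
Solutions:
 u(y) = -sqrt(C1 + y^2)
 u(y) = sqrt(C1 + y^2)


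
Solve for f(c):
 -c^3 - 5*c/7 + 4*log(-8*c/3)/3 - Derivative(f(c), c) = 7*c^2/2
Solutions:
 f(c) = C1 - c^4/4 - 7*c^3/6 - 5*c^2/14 + 4*c*log(-c)/3 + c*(-4*log(3)/3 - 4/3 + 4*log(2))


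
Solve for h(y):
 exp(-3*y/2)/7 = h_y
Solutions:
 h(y) = C1 - 2*exp(-3*y/2)/21


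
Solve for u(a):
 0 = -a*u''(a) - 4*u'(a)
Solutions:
 u(a) = C1 + C2/a^3


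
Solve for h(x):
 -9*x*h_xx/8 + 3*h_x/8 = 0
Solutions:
 h(x) = C1 + C2*x^(4/3)


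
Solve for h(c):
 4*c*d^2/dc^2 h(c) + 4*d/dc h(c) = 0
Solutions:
 h(c) = C1 + C2*log(c)


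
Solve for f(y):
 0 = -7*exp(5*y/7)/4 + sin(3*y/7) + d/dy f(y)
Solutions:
 f(y) = C1 + 49*exp(5*y/7)/20 + 7*cos(3*y/7)/3


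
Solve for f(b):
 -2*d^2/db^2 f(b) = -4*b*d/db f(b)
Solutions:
 f(b) = C1 + C2*erfi(b)


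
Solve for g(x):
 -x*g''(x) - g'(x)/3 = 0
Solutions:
 g(x) = C1 + C2*x^(2/3)


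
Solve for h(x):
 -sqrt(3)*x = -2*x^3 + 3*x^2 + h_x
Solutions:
 h(x) = C1 + x^4/2 - x^3 - sqrt(3)*x^2/2


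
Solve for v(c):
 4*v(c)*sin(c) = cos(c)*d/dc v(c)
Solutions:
 v(c) = C1/cos(c)^4


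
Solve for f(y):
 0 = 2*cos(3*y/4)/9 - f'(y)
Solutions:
 f(y) = C1 + 8*sin(3*y/4)/27


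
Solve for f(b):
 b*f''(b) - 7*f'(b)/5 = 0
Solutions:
 f(b) = C1 + C2*b^(12/5)


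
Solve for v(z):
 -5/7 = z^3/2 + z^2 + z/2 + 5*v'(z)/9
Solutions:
 v(z) = C1 - 9*z^4/40 - 3*z^3/5 - 9*z^2/20 - 9*z/7


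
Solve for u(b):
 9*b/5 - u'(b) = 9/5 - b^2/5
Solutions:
 u(b) = C1 + b^3/15 + 9*b^2/10 - 9*b/5


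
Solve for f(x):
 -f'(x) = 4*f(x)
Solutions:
 f(x) = C1*exp(-4*x)


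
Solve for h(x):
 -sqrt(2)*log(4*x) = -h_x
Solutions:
 h(x) = C1 + sqrt(2)*x*log(x) - sqrt(2)*x + 2*sqrt(2)*x*log(2)


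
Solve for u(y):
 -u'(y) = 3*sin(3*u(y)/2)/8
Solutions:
 3*y/8 + log(cos(3*u(y)/2) - 1)/3 - log(cos(3*u(y)/2) + 1)/3 = C1


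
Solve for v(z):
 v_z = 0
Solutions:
 v(z) = C1


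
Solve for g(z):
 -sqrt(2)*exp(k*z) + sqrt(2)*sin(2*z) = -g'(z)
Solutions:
 g(z) = C1 + sqrt(2)*cos(2*z)/2 + sqrt(2)*exp(k*z)/k


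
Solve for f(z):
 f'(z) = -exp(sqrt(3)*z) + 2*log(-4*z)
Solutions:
 f(z) = C1 + 2*z*log(-z) + 2*z*(-1 + 2*log(2)) - sqrt(3)*exp(sqrt(3)*z)/3


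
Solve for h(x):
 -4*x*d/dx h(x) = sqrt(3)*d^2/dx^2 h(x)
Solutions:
 h(x) = C1 + C2*erf(sqrt(2)*3^(3/4)*x/3)


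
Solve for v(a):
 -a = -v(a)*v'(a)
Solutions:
 v(a) = -sqrt(C1 + a^2)
 v(a) = sqrt(C1 + a^2)


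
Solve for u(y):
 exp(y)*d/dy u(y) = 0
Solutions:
 u(y) = C1


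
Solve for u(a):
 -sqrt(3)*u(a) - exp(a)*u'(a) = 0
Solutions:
 u(a) = C1*exp(sqrt(3)*exp(-a))


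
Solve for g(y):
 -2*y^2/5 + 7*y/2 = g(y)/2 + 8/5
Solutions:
 g(y) = -4*y^2/5 + 7*y - 16/5


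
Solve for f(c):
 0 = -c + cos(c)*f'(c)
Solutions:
 f(c) = C1 + Integral(c/cos(c), c)


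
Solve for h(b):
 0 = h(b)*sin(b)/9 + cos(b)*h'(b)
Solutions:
 h(b) = C1*cos(b)^(1/9)


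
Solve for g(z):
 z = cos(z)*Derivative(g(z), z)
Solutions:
 g(z) = C1 + Integral(z/cos(z), z)


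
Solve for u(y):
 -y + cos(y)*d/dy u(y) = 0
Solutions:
 u(y) = C1 + Integral(y/cos(y), y)


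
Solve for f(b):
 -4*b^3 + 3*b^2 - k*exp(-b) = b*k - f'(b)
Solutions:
 f(b) = C1 + b^4 - b^3 + b^2*k/2 - k*exp(-b)


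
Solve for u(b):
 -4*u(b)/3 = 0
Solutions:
 u(b) = 0


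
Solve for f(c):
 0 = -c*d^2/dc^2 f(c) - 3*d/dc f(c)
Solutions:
 f(c) = C1 + C2/c^2


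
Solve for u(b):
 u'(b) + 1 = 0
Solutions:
 u(b) = C1 - b


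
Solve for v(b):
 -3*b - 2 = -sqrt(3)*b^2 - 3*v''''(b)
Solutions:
 v(b) = C1 + C2*b + C3*b^2 + C4*b^3 - sqrt(3)*b^6/1080 + b^5/120 + b^4/36


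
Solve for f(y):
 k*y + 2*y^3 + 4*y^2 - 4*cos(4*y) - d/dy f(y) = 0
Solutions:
 f(y) = C1 + k*y^2/2 + y^4/2 + 4*y^3/3 - sin(4*y)


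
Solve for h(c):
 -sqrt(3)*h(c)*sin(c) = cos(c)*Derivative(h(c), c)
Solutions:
 h(c) = C1*cos(c)^(sqrt(3))


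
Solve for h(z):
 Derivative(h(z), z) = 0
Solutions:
 h(z) = C1


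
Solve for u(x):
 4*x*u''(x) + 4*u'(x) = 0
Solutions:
 u(x) = C1 + C2*log(x)


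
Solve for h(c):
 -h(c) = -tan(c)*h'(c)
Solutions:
 h(c) = C1*sin(c)


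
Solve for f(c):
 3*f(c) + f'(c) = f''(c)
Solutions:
 f(c) = C1*exp(c*(1 - sqrt(13))/2) + C2*exp(c*(1 + sqrt(13))/2)


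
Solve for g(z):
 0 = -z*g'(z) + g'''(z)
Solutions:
 g(z) = C1 + Integral(C2*airyai(z) + C3*airybi(z), z)


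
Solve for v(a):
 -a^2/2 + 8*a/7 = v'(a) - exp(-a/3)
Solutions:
 v(a) = C1 - a^3/6 + 4*a^2/7 - 3*exp(-a/3)


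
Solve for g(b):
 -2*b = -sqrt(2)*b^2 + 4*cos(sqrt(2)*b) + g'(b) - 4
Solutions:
 g(b) = C1 + sqrt(2)*b^3/3 - b^2 + 4*b - 2*sqrt(2)*sin(sqrt(2)*b)


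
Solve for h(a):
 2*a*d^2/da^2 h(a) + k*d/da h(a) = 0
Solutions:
 h(a) = C1 + a^(1 - re(k)/2)*(C2*sin(log(a)*Abs(im(k))/2) + C3*cos(log(a)*im(k)/2))


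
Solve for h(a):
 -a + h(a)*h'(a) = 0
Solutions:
 h(a) = -sqrt(C1 + a^2)
 h(a) = sqrt(C1 + a^2)


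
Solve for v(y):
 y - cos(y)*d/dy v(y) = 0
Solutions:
 v(y) = C1 + Integral(y/cos(y), y)


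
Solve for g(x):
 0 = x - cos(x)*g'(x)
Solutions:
 g(x) = C1 + Integral(x/cos(x), x)


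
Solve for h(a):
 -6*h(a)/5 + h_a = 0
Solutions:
 h(a) = C1*exp(6*a/5)


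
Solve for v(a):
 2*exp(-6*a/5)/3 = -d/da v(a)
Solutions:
 v(a) = C1 + 5*exp(-6*a/5)/9


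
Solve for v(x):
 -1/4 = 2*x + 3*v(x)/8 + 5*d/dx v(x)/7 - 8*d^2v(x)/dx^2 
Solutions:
 v(x) = C1*exp(x*(5 - sqrt(613))/112) + C2*exp(x*(5 + sqrt(613))/112) - 16*x/3 + 598/63


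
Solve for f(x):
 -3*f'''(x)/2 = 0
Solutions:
 f(x) = C1 + C2*x + C3*x^2


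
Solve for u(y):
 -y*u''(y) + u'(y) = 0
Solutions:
 u(y) = C1 + C2*y^2


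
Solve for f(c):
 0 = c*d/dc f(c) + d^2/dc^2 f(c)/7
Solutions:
 f(c) = C1 + C2*erf(sqrt(14)*c/2)


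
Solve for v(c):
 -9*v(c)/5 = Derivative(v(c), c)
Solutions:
 v(c) = C1*exp(-9*c/5)


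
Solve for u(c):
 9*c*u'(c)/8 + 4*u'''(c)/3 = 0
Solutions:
 u(c) = C1 + Integral(C2*airyai(-3*2^(1/3)*c/4) + C3*airybi(-3*2^(1/3)*c/4), c)


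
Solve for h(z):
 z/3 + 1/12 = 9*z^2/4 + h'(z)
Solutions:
 h(z) = C1 - 3*z^3/4 + z^2/6 + z/12


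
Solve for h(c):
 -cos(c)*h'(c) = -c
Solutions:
 h(c) = C1 + Integral(c/cos(c), c)


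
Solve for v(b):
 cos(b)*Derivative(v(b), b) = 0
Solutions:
 v(b) = C1


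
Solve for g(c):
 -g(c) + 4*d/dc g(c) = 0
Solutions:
 g(c) = C1*exp(c/4)


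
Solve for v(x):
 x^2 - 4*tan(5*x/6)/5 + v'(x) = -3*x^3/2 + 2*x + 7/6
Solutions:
 v(x) = C1 - 3*x^4/8 - x^3/3 + x^2 + 7*x/6 - 24*log(cos(5*x/6))/25


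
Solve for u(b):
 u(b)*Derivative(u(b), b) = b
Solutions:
 u(b) = -sqrt(C1 + b^2)
 u(b) = sqrt(C1 + b^2)


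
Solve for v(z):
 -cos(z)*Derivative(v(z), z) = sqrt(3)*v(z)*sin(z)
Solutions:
 v(z) = C1*cos(z)^(sqrt(3))


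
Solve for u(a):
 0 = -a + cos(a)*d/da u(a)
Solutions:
 u(a) = C1 + Integral(a/cos(a), a)


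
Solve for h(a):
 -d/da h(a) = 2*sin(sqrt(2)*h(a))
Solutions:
 h(a) = sqrt(2)*(pi - acos((-exp(2*sqrt(2)*C1) - exp(4*sqrt(2)*a))/(exp(2*sqrt(2)*C1) - exp(4*sqrt(2)*a)))/2)
 h(a) = sqrt(2)*acos((-exp(2*sqrt(2)*C1) - exp(4*sqrt(2)*a))/(exp(2*sqrt(2)*C1) - exp(4*sqrt(2)*a)))/2


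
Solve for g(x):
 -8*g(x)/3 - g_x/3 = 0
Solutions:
 g(x) = C1*exp(-8*x)


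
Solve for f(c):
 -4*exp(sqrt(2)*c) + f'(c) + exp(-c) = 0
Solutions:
 f(c) = C1 + 2*sqrt(2)*exp(sqrt(2)*c) + exp(-c)


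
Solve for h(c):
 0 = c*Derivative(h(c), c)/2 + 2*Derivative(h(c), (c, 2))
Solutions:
 h(c) = C1 + C2*erf(sqrt(2)*c/4)


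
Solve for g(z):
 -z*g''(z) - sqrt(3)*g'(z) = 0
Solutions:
 g(z) = C1 + C2*z^(1 - sqrt(3))


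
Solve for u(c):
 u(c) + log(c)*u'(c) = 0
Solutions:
 u(c) = C1*exp(-li(c))


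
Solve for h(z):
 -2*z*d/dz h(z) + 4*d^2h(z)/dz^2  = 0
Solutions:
 h(z) = C1 + C2*erfi(z/2)


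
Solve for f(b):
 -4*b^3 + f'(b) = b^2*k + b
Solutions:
 f(b) = C1 + b^4 + b^3*k/3 + b^2/2


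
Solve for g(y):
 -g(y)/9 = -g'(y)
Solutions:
 g(y) = C1*exp(y/9)


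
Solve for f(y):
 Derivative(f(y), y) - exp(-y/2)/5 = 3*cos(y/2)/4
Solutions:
 f(y) = C1 + 3*sin(y/2)/2 - 2*exp(-y/2)/5


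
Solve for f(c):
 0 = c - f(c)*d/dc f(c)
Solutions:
 f(c) = -sqrt(C1 + c^2)
 f(c) = sqrt(C1 + c^2)


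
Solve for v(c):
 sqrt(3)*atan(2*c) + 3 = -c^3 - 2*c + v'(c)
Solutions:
 v(c) = C1 + c^4/4 + c^2 + 3*c + sqrt(3)*(c*atan(2*c) - log(4*c^2 + 1)/4)


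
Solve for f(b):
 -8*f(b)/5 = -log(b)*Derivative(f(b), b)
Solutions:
 f(b) = C1*exp(8*li(b)/5)


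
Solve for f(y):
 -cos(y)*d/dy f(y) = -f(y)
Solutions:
 f(y) = C1*sqrt(sin(y) + 1)/sqrt(sin(y) - 1)


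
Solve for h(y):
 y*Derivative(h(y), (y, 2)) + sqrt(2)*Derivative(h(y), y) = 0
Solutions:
 h(y) = C1 + C2*y^(1 - sqrt(2))


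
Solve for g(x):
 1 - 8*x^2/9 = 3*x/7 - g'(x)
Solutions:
 g(x) = C1 + 8*x^3/27 + 3*x^2/14 - x


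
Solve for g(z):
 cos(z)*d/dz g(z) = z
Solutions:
 g(z) = C1 + Integral(z/cos(z), z)


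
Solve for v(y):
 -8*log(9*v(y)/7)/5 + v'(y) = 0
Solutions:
 -5*Integral(1/(log(_y) - log(7) + 2*log(3)), (_y, v(y)))/8 = C1 - y


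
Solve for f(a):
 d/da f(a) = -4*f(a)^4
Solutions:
 f(a) = (-3^(2/3) - 3*3^(1/6)*I)*(1/(C1 + 4*a))^(1/3)/6
 f(a) = (-3^(2/3) + 3*3^(1/6)*I)*(1/(C1 + 4*a))^(1/3)/6
 f(a) = (1/(C1 + 12*a))^(1/3)


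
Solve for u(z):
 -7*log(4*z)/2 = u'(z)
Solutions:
 u(z) = C1 - 7*z*log(z)/2 - 7*z*log(2) + 7*z/2


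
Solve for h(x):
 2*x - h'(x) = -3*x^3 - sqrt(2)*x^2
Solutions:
 h(x) = C1 + 3*x^4/4 + sqrt(2)*x^3/3 + x^2


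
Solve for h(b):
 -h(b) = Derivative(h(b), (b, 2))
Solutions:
 h(b) = C1*sin(b) + C2*cos(b)


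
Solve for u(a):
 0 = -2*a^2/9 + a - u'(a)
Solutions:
 u(a) = C1 - 2*a^3/27 + a^2/2


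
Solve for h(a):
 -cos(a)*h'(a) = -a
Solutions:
 h(a) = C1 + Integral(a/cos(a), a)


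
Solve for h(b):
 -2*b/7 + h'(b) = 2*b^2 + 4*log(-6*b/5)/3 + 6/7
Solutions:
 h(b) = C1 + 2*b^3/3 + b^2/7 + 4*b*log(-b)/3 + 2*b*(-14*log(5) - 5 + 14*log(6))/21


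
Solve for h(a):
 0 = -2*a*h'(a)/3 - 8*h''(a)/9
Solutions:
 h(a) = C1 + C2*erf(sqrt(6)*a/4)


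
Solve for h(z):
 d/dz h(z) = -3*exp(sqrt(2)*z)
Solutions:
 h(z) = C1 - 3*sqrt(2)*exp(sqrt(2)*z)/2


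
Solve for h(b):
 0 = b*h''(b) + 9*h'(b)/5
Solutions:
 h(b) = C1 + C2/b^(4/5)


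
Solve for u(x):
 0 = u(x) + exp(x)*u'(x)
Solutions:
 u(x) = C1*exp(exp(-x))


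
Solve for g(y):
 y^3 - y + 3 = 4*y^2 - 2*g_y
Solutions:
 g(y) = C1 - y^4/8 + 2*y^3/3 + y^2/4 - 3*y/2


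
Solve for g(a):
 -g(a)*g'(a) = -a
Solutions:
 g(a) = -sqrt(C1 + a^2)
 g(a) = sqrt(C1 + a^2)


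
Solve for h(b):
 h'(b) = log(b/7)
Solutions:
 h(b) = C1 + b*log(b) - b*log(7) - b


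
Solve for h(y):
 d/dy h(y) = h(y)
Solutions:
 h(y) = C1*exp(y)


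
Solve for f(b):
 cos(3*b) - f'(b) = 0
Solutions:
 f(b) = C1 + sin(3*b)/3


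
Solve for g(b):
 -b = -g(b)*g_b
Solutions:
 g(b) = -sqrt(C1 + b^2)
 g(b) = sqrt(C1 + b^2)


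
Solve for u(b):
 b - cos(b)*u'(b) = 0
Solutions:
 u(b) = C1 + Integral(b/cos(b), b)


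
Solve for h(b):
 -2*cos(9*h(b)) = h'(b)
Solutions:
 h(b) = -asin((C1 + exp(36*b))/(C1 - exp(36*b)))/9 + pi/9
 h(b) = asin((C1 + exp(36*b))/(C1 - exp(36*b)))/9


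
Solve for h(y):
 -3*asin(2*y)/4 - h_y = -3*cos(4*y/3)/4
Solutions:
 h(y) = C1 - 3*y*asin(2*y)/4 - 3*sqrt(1 - 4*y^2)/8 + 9*sin(4*y/3)/16


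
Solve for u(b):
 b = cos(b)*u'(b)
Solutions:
 u(b) = C1 + Integral(b/cos(b), b)


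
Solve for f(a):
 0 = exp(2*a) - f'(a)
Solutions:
 f(a) = C1 + exp(2*a)/2


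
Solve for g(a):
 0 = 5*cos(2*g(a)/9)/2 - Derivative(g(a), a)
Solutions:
 -5*a/2 - 9*log(sin(2*g(a)/9) - 1)/4 + 9*log(sin(2*g(a)/9) + 1)/4 = C1


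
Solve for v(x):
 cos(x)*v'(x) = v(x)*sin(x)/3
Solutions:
 v(x) = C1/cos(x)^(1/3)


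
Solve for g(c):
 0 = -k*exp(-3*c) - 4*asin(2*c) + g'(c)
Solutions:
 g(c) = C1 + 4*c*asin(2*c) - k*exp(-3*c)/3 + 2*sqrt(1 - 4*c^2)


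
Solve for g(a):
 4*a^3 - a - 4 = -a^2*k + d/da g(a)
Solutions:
 g(a) = C1 + a^4 + a^3*k/3 - a^2/2 - 4*a


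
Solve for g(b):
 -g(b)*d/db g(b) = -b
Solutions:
 g(b) = -sqrt(C1 + b^2)
 g(b) = sqrt(C1 + b^2)


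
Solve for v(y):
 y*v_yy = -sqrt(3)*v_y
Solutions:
 v(y) = C1 + C2*y^(1 - sqrt(3))


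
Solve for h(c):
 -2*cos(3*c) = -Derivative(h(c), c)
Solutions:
 h(c) = C1 + 2*sin(3*c)/3


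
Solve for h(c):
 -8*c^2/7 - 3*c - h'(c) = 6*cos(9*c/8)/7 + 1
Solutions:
 h(c) = C1 - 8*c^3/21 - 3*c^2/2 - c - 16*sin(9*c/8)/21


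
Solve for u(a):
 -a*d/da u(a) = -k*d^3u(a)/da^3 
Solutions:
 u(a) = C1 + Integral(C2*airyai(a*(1/k)^(1/3)) + C3*airybi(a*(1/k)^(1/3)), a)


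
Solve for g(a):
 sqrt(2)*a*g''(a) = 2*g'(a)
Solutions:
 g(a) = C1 + C2*a^(1 + sqrt(2))


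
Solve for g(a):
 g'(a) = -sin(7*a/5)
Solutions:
 g(a) = C1 + 5*cos(7*a/5)/7


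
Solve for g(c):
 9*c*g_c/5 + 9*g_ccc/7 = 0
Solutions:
 g(c) = C1 + Integral(C2*airyai(-5^(2/3)*7^(1/3)*c/5) + C3*airybi(-5^(2/3)*7^(1/3)*c/5), c)


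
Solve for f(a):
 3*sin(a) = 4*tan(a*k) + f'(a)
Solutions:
 f(a) = C1 - 4*Piecewise((-log(cos(a*k))/k, Ne(k, 0)), (0, True)) - 3*cos(a)


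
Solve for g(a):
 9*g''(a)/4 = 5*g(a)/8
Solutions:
 g(a) = C1*exp(-sqrt(10)*a/6) + C2*exp(sqrt(10)*a/6)


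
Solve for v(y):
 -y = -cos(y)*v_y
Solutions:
 v(y) = C1 + Integral(y/cos(y), y)


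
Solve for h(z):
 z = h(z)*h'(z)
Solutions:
 h(z) = -sqrt(C1 + z^2)
 h(z) = sqrt(C1 + z^2)


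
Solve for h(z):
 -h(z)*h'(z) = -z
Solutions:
 h(z) = -sqrt(C1 + z^2)
 h(z) = sqrt(C1 + z^2)


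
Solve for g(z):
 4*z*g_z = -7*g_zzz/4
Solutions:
 g(z) = C1 + Integral(C2*airyai(-2*2^(1/3)*7^(2/3)*z/7) + C3*airybi(-2*2^(1/3)*7^(2/3)*z/7), z)


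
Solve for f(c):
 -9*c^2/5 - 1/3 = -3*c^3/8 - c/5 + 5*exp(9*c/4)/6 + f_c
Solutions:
 f(c) = C1 + 3*c^4/32 - 3*c^3/5 + c^2/10 - c/3 - 10*exp(9*c/4)/27


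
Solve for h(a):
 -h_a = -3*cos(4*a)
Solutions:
 h(a) = C1 + 3*sin(4*a)/4


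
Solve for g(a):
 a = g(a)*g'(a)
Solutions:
 g(a) = -sqrt(C1 + a^2)
 g(a) = sqrt(C1 + a^2)


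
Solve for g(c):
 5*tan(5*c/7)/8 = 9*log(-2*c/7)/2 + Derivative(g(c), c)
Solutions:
 g(c) = C1 - 9*c*log(-c)/2 - 5*c*log(2) + c*log(14)/2 + 9*c/2 + 4*c*log(7) - 7*log(cos(5*c/7))/8


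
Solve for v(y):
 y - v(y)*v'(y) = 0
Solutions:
 v(y) = -sqrt(C1 + y^2)
 v(y) = sqrt(C1 + y^2)


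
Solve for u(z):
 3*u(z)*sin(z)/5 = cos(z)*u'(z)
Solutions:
 u(z) = C1/cos(z)^(3/5)


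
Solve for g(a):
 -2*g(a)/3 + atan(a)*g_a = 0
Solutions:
 g(a) = C1*exp(2*Integral(1/atan(a), a)/3)


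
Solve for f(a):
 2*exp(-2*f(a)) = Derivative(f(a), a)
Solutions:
 f(a) = log(-sqrt(C1 + 4*a))
 f(a) = log(C1 + 4*a)/2


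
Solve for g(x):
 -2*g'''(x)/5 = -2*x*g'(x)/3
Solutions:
 g(x) = C1 + Integral(C2*airyai(3^(2/3)*5^(1/3)*x/3) + C3*airybi(3^(2/3)*5^(1/3)*x/3), x)


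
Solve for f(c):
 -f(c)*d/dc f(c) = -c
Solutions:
 f(c) = -sqrt(C1 + c^2)
 f(c) = sqrt(C1 + c^2)


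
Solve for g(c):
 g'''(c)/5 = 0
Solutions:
 g(c) = C1 + C2*c + C3*c^2


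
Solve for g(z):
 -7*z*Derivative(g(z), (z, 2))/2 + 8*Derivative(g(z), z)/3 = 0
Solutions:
 g(z) = C1 + C2*z^(37/21)


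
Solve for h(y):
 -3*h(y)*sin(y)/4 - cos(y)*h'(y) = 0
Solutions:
 h(y) = C1*cos(y)^(3/4)


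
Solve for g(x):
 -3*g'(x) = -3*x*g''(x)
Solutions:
 g(x) = C1 + C2*x^2


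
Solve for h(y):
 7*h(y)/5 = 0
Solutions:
 h(y) = 0


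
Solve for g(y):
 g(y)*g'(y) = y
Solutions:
 g(y) = -sqrt(C1 + y^2)
 g(y) = sqrt(C1 + y^2)


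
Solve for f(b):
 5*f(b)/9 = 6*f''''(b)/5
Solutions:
 f(b) = C1*exp(-24^(1/4)*sqrt(5)*b/6) + C2*exp(24^(1/4)*sqrt(5)*b/6) + C3*sin(24^(1/4)*sqrt(5)*b/6) + C4*cos(24^(1/4)*sqrt(5)*b/6)


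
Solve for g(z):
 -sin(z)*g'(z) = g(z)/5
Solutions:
 g(z) = C1*(cos(z) + 1)^(1/10)/(cos(z) - 1)^(1/10)


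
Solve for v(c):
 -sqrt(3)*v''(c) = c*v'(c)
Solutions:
 v(c) = C1 + C2*erf(sqrt(2)*3^(3/4)*c/6)


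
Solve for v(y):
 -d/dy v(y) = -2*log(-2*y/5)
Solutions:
 v(y) = C1 + 2*y*log(-y) + 2*y*(-log(5) - 1 + log(2))


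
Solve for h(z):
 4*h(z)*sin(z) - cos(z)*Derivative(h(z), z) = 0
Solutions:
 h(z) = C1/cos(z)^4


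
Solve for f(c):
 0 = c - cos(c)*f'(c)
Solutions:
 f(c) = C1 + Integral(c/cos(c), c)


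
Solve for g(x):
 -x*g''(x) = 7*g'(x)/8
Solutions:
 g(x) = C1 + C2*x^(1/8)


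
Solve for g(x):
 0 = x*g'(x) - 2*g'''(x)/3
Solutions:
 g(x) = C1 + Integral(C2*airyai(2^(2/3)*3^(1/3)*x/2) + C3*airybi(2^(2/3)*3^(1/3)*x/2), x)


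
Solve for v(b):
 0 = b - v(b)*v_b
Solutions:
 v(b) = -sqrt(C1 + b^2)
 v(b) = sqrt(C1 + b^2)


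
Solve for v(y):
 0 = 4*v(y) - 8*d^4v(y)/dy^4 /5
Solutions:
 v(y) = C1*exp(-2^(3/4)*5^(1/4)*y/2) + C2*exp(2^(3/4)*5^(1/4)*y/2) + C3*sin(2^(3/4)*5^(1/4)*y/2) + C4*cos(2^(3/4)*5^(1/4)*y/2)


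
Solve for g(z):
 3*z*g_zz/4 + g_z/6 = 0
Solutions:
 g(z) = C1 + C2*z^(7/9)


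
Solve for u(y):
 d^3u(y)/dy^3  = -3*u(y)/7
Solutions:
 u(y) = C3*exp(-3^(1/3)*7^(2/3)*y/7) + (C1*sin(3^(5/6)*7^(2/3)*y/14) + C2*cos(3^(5/6)*7^(2/3)*y/14))*exp(3^(1/3)*7^(2/3)*y/14)


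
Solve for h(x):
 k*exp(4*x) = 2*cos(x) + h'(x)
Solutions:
 h(x) = C1 + k*exp(4*x)/4 - 2*sin(x)


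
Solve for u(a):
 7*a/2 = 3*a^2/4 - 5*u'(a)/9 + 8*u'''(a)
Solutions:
 u(a) = C1 + C2*exp(-sqrt(10)*a/12) + C3*exp(sqrt(10)*a/12) + 9*a^3/20 - 63*a^2/20 + 972*a/25


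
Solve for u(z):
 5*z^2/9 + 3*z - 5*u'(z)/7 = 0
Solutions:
 u(z) = C1 + 7*z^3/27 + 21*z^2/10


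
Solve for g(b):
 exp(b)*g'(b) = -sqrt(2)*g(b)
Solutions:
 g(b) = C1*exp(sqrt(2)*exp(-b))


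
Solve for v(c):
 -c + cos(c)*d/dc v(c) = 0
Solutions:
 v(c) = C1 + Integral(c/cos(c), c)


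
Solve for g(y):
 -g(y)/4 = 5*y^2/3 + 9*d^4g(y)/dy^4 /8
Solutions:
 g(y) = -20*y^2/3 + (C1*sin(2^(3/4)*sqrt(3)*y/6) + C2*cos(2^(3/4)*sqrt(3)*y/6))*exp(-2^(3/4)*sqrt(3)*y/6) + (C3*sin(2^(3/4)*sqrt(3)*y/6) + C4*cos(2^(3/4)*sqrt(3)*y/6))*exp(2^(3/4)*sqrt(3)*y/6)


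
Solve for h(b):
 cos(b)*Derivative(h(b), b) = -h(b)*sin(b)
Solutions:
 h(b) = C1*cos(b)


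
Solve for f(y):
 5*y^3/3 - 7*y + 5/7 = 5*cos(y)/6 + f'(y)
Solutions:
 f(y) = C1 + 5*y^4/12 - 7*y^2/2 + 5*y/7 - 5*sin(y)/6


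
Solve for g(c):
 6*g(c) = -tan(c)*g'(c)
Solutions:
 g(c) = C1/sin(c)^6


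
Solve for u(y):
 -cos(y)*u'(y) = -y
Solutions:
 u(y) = C1 + Integral(y/cos(y), y)


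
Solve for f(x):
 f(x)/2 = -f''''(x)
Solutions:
 f(x) = (C1*sin(2^(1/4)*x/2) + C2*cos(2^(1/4)*x/2))*exp(-2^(1/4)*x/2) + (C3*sin(2^(1/4)*x/2) + C4*cos(2^(1/4)*x/2))*exp(2^(1/4)*x/2)


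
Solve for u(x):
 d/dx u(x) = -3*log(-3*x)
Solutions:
 u(x) = C1 - 3*x*log(-x) + 3*x*(1 - log(3))


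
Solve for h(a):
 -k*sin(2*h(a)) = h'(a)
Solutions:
 h(a) = pi - acos((-C1 - exp(4*a*k))/(C1 - exp(4*a*k)))/2
 h(a) = acos((-C1 - exp(4*a*k))/(C1 - exp(4*a*k)))/2


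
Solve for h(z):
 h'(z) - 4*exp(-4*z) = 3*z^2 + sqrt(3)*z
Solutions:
 h(z) = C1 + z^3 + sqrt(3)*z^2/2 - exp(-4*z)
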